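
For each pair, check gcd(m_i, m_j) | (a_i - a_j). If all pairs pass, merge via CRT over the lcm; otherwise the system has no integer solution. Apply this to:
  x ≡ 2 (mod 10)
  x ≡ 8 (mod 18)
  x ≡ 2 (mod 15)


Moduli 10, 18, 15 are not pairwise coprime, so CRT works modulo lcm(m_i) when all pairwise compatibility conditions hold.
Pairwise compatibility: gcd(m_i, m_j) must divide a_i - a_j for every pair.
Merge one congruence at a time:
  Start: x ≡ 2 (mod 10).
  Combine with x ≡ 8 (mod 18): gcd(10, 18) = 2; 8 - 2 = 6, which IS divisible by 2, so compatible.
    Write x = 2 + 10·t and substitute into x ≡ 8 (mod 18): 10·t ≡ 8 − 2 = 6 (mod 18).
    Divide the congruence (and modulus) by g = 2: 5·t ≡ 3 (mod 9).
    The inverse of 5 mod 9 is 2 (since 5·2 = 10 = 1·9 + 1), so t ≡ 2·3 = 6 ≡ 6 (mod 9).
    Then x = 2 + 10·6 = 62, valid modulo lcm(10, 18) = 90: x ≡ 62 (mod 90).
  Combine with x ≡ 2 (mod 15): gcd(90, 15) = 15; 2 - 62 = -60, which IS divisible by 15, so compatible.
    Write x = 62 + 90·t and substitute into x ≡ 2 (mod 15): 90·t ≡ 2 − 62 = -60 (mod 15).
    Divide the congruence (and modulus) by g = 15: 6·t ≡ -4 (mod 1).
    Modulo 1 every t works; take t = 0.
    Then x = 62 + 90·0 = 62, valid modulo lcm(90, 15) = 90: x ≡ 62 (mod 90).
Verify: 62 mod 10 = 2, 62 mod 18 = 8, 62 mod 15 = 2.

x ≡ 62 (mod 90).


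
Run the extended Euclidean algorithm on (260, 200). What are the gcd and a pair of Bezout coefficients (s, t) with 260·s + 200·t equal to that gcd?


Euclidean algorithm on (260, 200) — divide until remainder is 0:
  260 = 1 · 200 + 60
  200 = 3 · 60 + 20
  60 = 3 · 20 + 0
gcd(260, 200) = 20.
Track Bezout coefficients alongside the remainders: start with r₀ = 260 = a·1 + b·0 (s = 1, t = 0) and r₁ = 200 = a·0 + b·1 (s = 0, t = 1); each new remainder r_{k+1} = r_{k-1} − q_k·r_k inherits s_{k+1} = s_{k-1} − q_k·s_k, t_{k+1} = t_{k-1} − q_k·t_k, so r_k = a·s_k + b·t_k at every step:
  q = 1: r = 60, s = 1 − 1·0 = 1, t = 0 − 1·1 = -1  (check: 260·1 + 200·(-1) = 60)
  q = 3: r = 20, s = 0 − 3·1 = -3, t = 1 − 3·(-1) = 4  (check: 260·(-3) + 200·4 = 20)
The row with r = 20 (the gcd) gives the Bezout coefficients s = -3, t = 4.
Result: 260 · (-3) + 200 · (4) = 20.

gcd(260, 200) = 20; s = -3, t = 4 (check: 260·(-3) + 200·4 = 20).


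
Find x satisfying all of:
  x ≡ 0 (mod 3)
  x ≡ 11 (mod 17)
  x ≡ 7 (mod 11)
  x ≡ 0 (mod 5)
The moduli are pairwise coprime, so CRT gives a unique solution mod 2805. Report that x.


Product of moduli M = 3 · 17 · 11 · 5 = 2805.
Merge one congruence at a time:
  Start: x ≡ 0 (mod 3).
  Combine with x ≡ 11 (mod 17); new modulus lcm = 51.
    Write x = 0 + 3·t and substitute into x ≡ 11 (mod 17): 3·t ≡ 11 − 0 = 11 (mod 17).
    The inverse of 3 mod 17 is 6 (since 3·6 = 18 = 1·17 + 1), so t ≡ 6·11 = 66 ≡ 15 (mod 17).
    Then x = 0 + 3·15 = 45, valid modulo lcm(3, 17) = 51: x ≡ 45 (mod 51).
  Combine with x ≡ 7 (mod 11); new modulus lcm = 561.
    Write x = 45 + 51·t and substitute into x ≡ 7 (mod 11): 51·t ≡ 7 − 45 = -38 (mod 11).
    Reduce coefficients mod 11: 7·t ≡ 6 (mod 11).
    The inverse of 7 mod 11 is 8 (since 7·8 = 56 = 5·11 + 1), so t ≡ 8·6 = 48 ≡ 4 (mod 11).
    Then x = 45 + 51·4 = 249, valid modulo lcm(51, 11) = 561: x ≡ 249 (mod 561).
  Combine with x ≡ 0 (mod 5); new modulus lcm = 2805.
    Write x = 249 + 561·t and substitute into x ≡ 0 (mod 5): 561·t ≡ 0 − 249 = -249 (mod 5).
    Reduce coefficients mod 5: 1·t ≡ 1 (mod 5).
    So t ≡ 1 (mod 5).
    Then x = 249 + 561·1 = 810, valid modulo lcm(561, 5) = 2805: x ≡ 810 (mod 2805).
Verify against each original: 810 mod 3 = 0, 810 mod 17 = 11, 810 mod 11 = 7, 810 mod 5 = 0.

x ≡ 810 (mod 2805).


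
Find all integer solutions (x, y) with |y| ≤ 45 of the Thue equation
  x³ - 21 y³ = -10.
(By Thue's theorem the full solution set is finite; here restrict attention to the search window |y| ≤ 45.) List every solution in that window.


The equation is x³ - 21y³ = -10. For fixed y, x³ = 21·y³ − 10, so a solution requires the RHS to be a perfect cube.
Strategy: iterate y from -45 to 45, compute RHS = 21·y³ − 10, and check whether it is a (positive or negative) perfect cube.
Check small values of y:
  y = 0: RHS = -10 is not a perfect cube.
  y = 1: RHS = 11 is not a perfect cube.
  y = -1: RHS = -31 is not a perfect cube.
  y = 2: RHS = 158 is not a perfect cube.
  y = -2: RHS = -178 is not a perfect cube.
  y = 3: RHS = 557 is not a perfect cube.
  y = -3: RHS = -577 is not a perfect cube.
Continuing the search up to |y| = 45 finds no solutions either.
No (x, y) in the scanned range satisfies the equation.

No integer solutions with |y| ≤ 45.


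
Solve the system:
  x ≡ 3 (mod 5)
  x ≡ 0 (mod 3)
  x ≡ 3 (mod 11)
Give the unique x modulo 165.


Moduli 5, 3, 11 are pairwise coprime; by CRT there is a unique solution modulo M = 5 · 3 · 11 = 165.
Solve pairwise, accumulating the modulus:
  Start with x ≡ 3 (mod 5).
  Combine with x ≡ 0 (mod 3): since gcd(5, 3) = 1, we get a unique residue mod 15.
    Write x = 3 + 5·t and substitute into x ≡ 0 (mod 3): 5·t ≡ 0 − 3 = -3 (mod 3).
    Reduce coefficients mod 3: 2·t ≡ 0 (mod 3).
    The inverse of 2 mod 3 is 2 (since 2·2 = 4 = 1·3 + 1), so t ≡ 2·0 = 0 ≡ 0 (mod 3).
    Then x = 3 + 5·0 = 3, valid modulo lcm(5, 3) = 15: x ≡ 3 (mod 15).
  Combine with x ≡ 3 (mod 11): since gcd(15, 11) = 1, we get a unique residue mod 165.
    Write x = 3 + 15·t and substitute into x ≡ 3 (mod 11): 15·t ≡ 3 − 3 = 0 (mod 11).
    Reduce coefficients mod 11: 4·t ≡ 0 (mod 11).
    The inverse of 4 mod 11 is 3 (since 4·3 = 12 = 1·11 + 1), so t ≡ 3·0 = 0 ≡ 0 (mod 11).
    Then x = 3 + 15·0 = 3, valid modulo lcm(15, 11) = 165: x ≡ 3 (mod 165).
Verify: 3 mod 5 = 3 ✓, 3 mod 3 = 0 ✓, 3 mod 11 = 3 ✓.

x ≡ 3 (mod 165).


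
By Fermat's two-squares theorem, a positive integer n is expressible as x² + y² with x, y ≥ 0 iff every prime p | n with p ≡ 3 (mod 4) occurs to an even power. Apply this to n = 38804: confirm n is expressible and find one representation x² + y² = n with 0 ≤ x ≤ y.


Step 1: Factor n = 38804 = 2^2 · 89 · 109.
Step 2: Check the mod-4 condition on each prime factor: 2 = 2 (special); 89 ≡ 1 (mod 4), exponent 1; 109 ≡ 1 (mod 4), exponent 1.
All primes ≡ 3 (mod 4) appear to even exponent (or don't appear), so by the two-squares theorem n IS expressible as a sum of two squares.
Step 3: Build a representation. Group n = k² · m with k = 2 and m = 89 · 109 = 9701 (a product of primes ≡ 1 (mod 4)); a representation of m scales to one of n via (k·x)² + (k·y)² = k²(x² + y²). Each prime p ≡ 1 (mod 4) is itself a sum of two squares; find a² by testing p − a² for a perfect square:
  89: 89 − 1² = 88, 89 − 2² = 85, 89 − 3² = 80, 89 − 4² = 73, 89 − 5² = 64 = 8² ⇒ 89 = 5² + 8².
  109: 109 − 1² = 108, 109 − 2² = 105, 109 − 3² = 100 = 10² ⇒ 109 = 3² + 10².
  Combine using the Brahmagupta–Fibonacci identity (a² + b²)(c² + d²) = (ac − bd)² + (ad + bc)² = (ac + bd)² + (ad − bc)²:
  89 · 109 = 9701: from (5² + 8²)(3² + 10²), take (5·3 − 8·10, 5·10 + 8·3) = (15 − 80, 50 + 24) = (-65, 74); dropping signs (only squares matter) gives (65, 74); check 65² + 74² = 4225 + 5476 = 9701 ✓.
  Scale by k = 2: (2·65, 2·74) = (130, 148).
Step 4: Order so x ≤ y and verify: 130² + 148² = 16900 + 21904 = 38804 = n. ✓

n = 38804 = 130² + 148² (one valid representation with x ≤ y).


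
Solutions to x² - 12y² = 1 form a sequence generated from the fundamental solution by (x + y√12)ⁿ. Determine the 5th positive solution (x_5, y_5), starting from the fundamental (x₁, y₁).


Step 1: Find the fundamental solution (x₁, y₁) of x² - 12y² = 1.
  Expand √12 as a continued fraction. a₀ = ⌊√12⌋ = 3; iterate m_{k+1} = d_k·a_k − m_k, d_{k+1} = (12 − m_{k+1}²)/d_k, a_{k+1} = ⌊(a₀ + m_{k+1})/d_{k+1}⌋ (starting m₀ = 0, d₀ = 1), with convergents p_k = a_k·p_{k-1} + p_{k-2}, q_k = a_k·q_{k-1} + q_{k-2} (p₋₁ = 1, q₋₁ = 0):
  k = 0: a₀ = 3; p₀/q₀ = 3/1; p₀² − 12·q₀² = 9 − 12 = -3.
  k = 1: m = 3, d = 3, a = ⌊(3 + 3)/3⌋ = 2; p/q = (2·3 + 1)/(2·1 + 0) = 7/2; p² − 12·q² = 49 − 48 = 1.
  The first convergent with p² − 12·q² = 1 gives the fundamental solution (x₁, y₁) = (7, 2).
Step 2: Apply the recurrence (x_{n+1}, y_{n+1}) = (x₁x_n + 12y₁y_n, x₁y_n + y₁x_n) repeatedly.
  From (x_1, y_1) = (7, 2): x_2 = 7·7 + 12·2·2 = 97; y_2 = 7·2 + 2·7 = 28.
  From (x_2, y_2) = (97, 28): x_3 = 7·97 + 12·2·28 = 1351; y_3 = 7·28 + 2·97 = 390.
  From (x_3, y_3) = (1351, 390): x_4 = 7·1351 + 12·2·390 = 18817; y_4 = 7·390 + 2·1351 = 5432.
  From (x_4, y_4) = (18817, 5432): x_5 = 7·18817 + 12·2·5432 = 262087; y_5 = 7·5432 + 2·18817 = 75658.
Step 3: Verify x_5² - 12·y_5² = 68689595569 - 68689595568 = 1 (should be 1). ✓

(x_1, y_1) = (7, 2); (x_5, y_5) = (262087, 75658).


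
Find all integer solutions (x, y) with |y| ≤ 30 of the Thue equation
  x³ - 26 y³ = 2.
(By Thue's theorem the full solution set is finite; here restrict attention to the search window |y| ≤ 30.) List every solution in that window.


The equation is x³ - 26y³ = 2. For fixed y, x³ = 26·y³ + 2, so a solution requires the RHS to be a perfect cube.
Strategy: iterate y from -30 to 30, compute RHS = 26·y³ + 2, and check whether it is a (positive or negative) perfect cube.
Check small values of y:
  y = 0: RHS = 2 is not a perfect cube.
  y = 1: RHS = 28 is not a perfect cube.
  y = -1: RHS = -24 is not a perfect cube.
  y = 2: RHS = 210 is not a perfect cube.
  y = -2: RHS = -206 is not a perfect cube.
  y = 3: RHS = 704 is not a perfect cube.
  y = -3: RHS = -700 is not a perfect cube.
Continuing the search up to |y| = 30 finds no solutions either.
No (x, y) in the scanned range satisfies the equation.

No integer solutions with |y| ≤ 30.


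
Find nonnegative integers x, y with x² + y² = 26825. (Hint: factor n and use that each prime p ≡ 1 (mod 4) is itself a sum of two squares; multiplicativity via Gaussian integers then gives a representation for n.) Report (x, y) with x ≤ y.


Step 1: Factor n = 26825 = 5^2 · 29 · 37.
Step 2: Check the mod-4 condition on each prime factor: 5 ≡ 1 (mod 4), exponent 2; 29 ≡ 1 (mod 4), exponent 1; 37 ≡ 1 (mod 4), exponent 1.
All primes ≡ 3 (mod 4) appear to even exponent (or don't appear), so by the two-squares theorem n IS expressible as a sum of two squares.
Step 3: Build a representation. Group n = k² · m with k = 5 and m = 29 · 37 = 1073 (a product of primes ≡ 1 (mod 4)); a representation of m scales to one of n via (k·x)² + (k·y)² = k²(x² + y²). Each prime p ≡ 1 (mod 4) is itself a sum of two squares; find a² by testing p − a² for a perfect square:
  29: 29 − 1² = 28, 29 − 2² = 25 = 5² ⇒ 29 = 2² + 5².
  37: 37 − 1² = 36 = 6² ⇒ 37 = 1² + 6².
  Combine using the Brahmagupta–Fibonacci identity (a² + b²)(c² + d²) = (ac − bd)² + (ad + bc)² = (ac + bd)² + (ad − bc)²:
  29 · 37 = 1073: from (2² + 5²)(1² + 6²), take (2·1 − 5·6, 2·6 + 5·1) = (2 − 30, 12 + 5) = (-28, 17); dropping signs (only squares matter) gives (28, 17); check 28² + 17² = 784 + 289 = 1073 ✓.
  Scale by k = 5: (5·28, 5·17) = (140, 85).
Step 4: Order so x ≤ y and verify: 85² + 140² = 7225 + 19600 = 26825 = n. ✓

n = 26825 = 85² + 140² (one valid representation with x ≤ y).


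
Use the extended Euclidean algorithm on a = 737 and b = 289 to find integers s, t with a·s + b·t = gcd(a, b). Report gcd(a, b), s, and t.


Euclidean algorithm on (737, 289) — divide until remainder is 0:
  737 = 2 · 289 + 159
  289 = 1 · 159 + 130
  159 = 1 · 130 + 29
  130 = 4 · 29 + 14
  29 = 2 · 14 + 1
  14 = 14 · 1 + 0
gcd(737, 289) = 1.
Track Bezout coefficients alongside the remainders: start with r₀ = 737 = a·1 + b·0 (s = 1, t = 0) and r₁ = 289 = a·0 + b·1 (s = 0, t = 1); each new remainder r_{k+1} = r_{k-1} − q_k·r_k inherits s_{k+1} = s_{k-1} − q_k·s_k, t_{k+1} = t_{k-1} − q_k·t_k, so r_k = a·s_k + b·t_k at every step:
  q = 2: r = 159, s = 1 − 2·0 = 1, t = 0 − 2·1 = -2  (check: 737·1 + 289·(-2) = 159)
  q = 1: r = 130, s = 0 − 1·1 = -1, t = 1 − 1·(-2) = 3  (check: 737·(-1) + 289·3 = 130)
  q = 1: r = 29, s = 1 − 1·(-1) = 2, t = -2 − 1·3 = -5  (check: 737·2 + 289·(-5) = 29)
  q = 4: r = 14, s = -1 − 4·2 = -9, t = 3 − 4·(-5) = 23  (check: 737·(-9) + 289·23 = 14)
  q = 2: r = 1, s = 2 − 2·(-9) = 20, t = -5 − 2·23 = -51  (check: 737·20 + 289·(-51) = 1)
The row with r = 1 (the gcd) gives the Bezout coefficients s = 20, t = -51.
Result: 737 · (20) + 289 · (-51) = 1.

gcd(737, 289) = 1; s = 20, t = -51 (check: 737·20 + 289·(-51) = 1).


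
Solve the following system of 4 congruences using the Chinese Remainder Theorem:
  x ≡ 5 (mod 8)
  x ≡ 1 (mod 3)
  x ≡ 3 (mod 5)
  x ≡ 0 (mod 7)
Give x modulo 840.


Product of moduli M = 8 · 3 · 5 · 7 = 840.
Merge one congruence at a time:
  Start: x ≡ 5 (mod 8).
  Combine with x ≡ 1 (mod 3); new modulus lcm = 24.
    Write x = 5 + 8·t and substitute into x ≡ 1 (mod 3): 8·t ≡ 1 − 5 = -4 (mod 3).
    Reduce coefficients mod 3: 2·t ≡ 2 (mod 3).
    The inverse of 2 mod 3 is 2 (since 2·2 = 4 = 1·3 + 1), so t ≡ 2·2 = 4 ≡ 1 (mod 3).
    Then x = 5 + 8·1 = 13, valid modulo lcm(8, 3) = 24: x ≡ 13 (mod 24).
  Combine with x ≡ 3 (mod 5); new modulus lcm = 120.
    Write x = 13 + 24·t and substitute into x ≡ 3 (mod 5): 24·t ≡ 3 − 13 = -10 (mod 5).
    Reduce coefficients mod 5: 4·t ≡ 0 (mod 5).
    The inverse of 4 mod 5 is 4 (since 4·4 = 16 = 3·5 + 1), so t ≡ 4·0 = 0 ≡ 0 (mod 5).
    Then x = 13 + 24·0 = 13, valid modulo lcm(24, 5) = 120: x ≡ 13 (mod 120).
  Combine with x ≡ 0 (mod 7); new modulus lcm = 840.
    Write x = 13 + 120·t and substitute into x ≡ 0 (mod 7): 120·t ≡ 0 − 13 = -13 (mod 7).
    Reduce coefficients mod 7: 1·t ≡ 1 (mod 7).
    So t ≡ 1 (mod 7).
    Then x = 13 + 120·1 = 133, valid modulo lcm(120, 7) = 840: x ≡ 133 (mod 840).
Verify against each original: 133 mod 8 = 5, 133 mod 3 = 1, 133 mod 5 = 3, 133 mod 7 = 0.

x ≡ 133 (mod 840).


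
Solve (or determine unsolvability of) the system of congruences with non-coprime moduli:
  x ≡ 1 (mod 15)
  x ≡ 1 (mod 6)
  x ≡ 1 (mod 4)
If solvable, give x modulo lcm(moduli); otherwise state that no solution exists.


Moduli 15, 6, 4 are not pairwise coprime, so CRT works modulo lcm(m_i) when all pairwise compatibility conditions hold.
Pairwise compatibility: gcd(m_i, m_j) must divide a_i - a_j for every pair.
Merge one congruence at a time:
  Start: x ≡ 1 (mod 15).
  Combine with x ≡ 1 (mod 6): gcd(15, 6) = 3; 1 - 1 = 0, which IS divisible by 3, so compatible.
    Write x = 1 + 15·t and substitute into x ≡ 1 (mod 6): 15·t ≡ 1 − 1 = 0 (mod 6).
    Divide the congruence (and modulus) by g = 3: 5·t ≡ 0 (mod 2).
    Reduce coefficients mod 2: 1·t ≡ 0 (mod 2).
    So t ≡ 0 (mod 2).
    Then x = 1 + 15·0 = 1, valid modulo lcm(15, 6) = 30: x ≡ 1 (mod 30).
  Combine with x ≡ 1 (mod 4): gcd(30, 4) = 2; 1 - 1 = 0, which IS divisible by 2, so compatible.
    Write x = 1 + 30·t and substitute into x ≡ 1 (mod 4): 30·t ≡ 1 − 1 = 0 (mod 4).
    Divide the congruence (and modulus) by g = 2: 15·t ≡ 0 (mod 2).
    Reduce coefficients mod 2: 1·t ≡ 0 (mod 2).
    So t ≡ 0 (mod 2).
    Then x = 1 + 30·0 = 1, valid modulo lcm(30, 4) = 60: x ≡ 1 (mod 60).
Verify: 1 mod 15 = 1, 1 mod 6 = 1, 1 mod 4 = 1.

x ≡ 1 (mod 60).


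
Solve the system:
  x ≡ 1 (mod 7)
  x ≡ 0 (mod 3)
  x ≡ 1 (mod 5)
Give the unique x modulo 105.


Moduli 7, 3, 5 are pairwise coprime; by CRT there is a unique solution modulo M = 7 · 3 · 5 = 105.
Solve pairwise, accumulating the modulus:
  Start with x ≡ 1 (mod 7).
  Combine with x ≡ 0 (mod 3): since gcd(7, 3) = 1, we get a unique residue mod 21.
    Write x = 1 + 7·t and substitute into x ≡ 0 (mod 3): 7·t ≡ 0 − 1 = -1 (mod 3).
    Reduce coefficients mod 3: 1·t ≡ 2 (mod 3).
    So t ≡ 2 (mod 3).
    Then x = 1 + 7·2 = 15, valid modulo lcm(7, 3) = 21: x ≡ 15 (mod 21).
  Combine with x ≡ 1 (mod 5): since gcd(21, 5) = 1, we get a unique residue mod 105.
    Write x = 15 + 21·t and substitute into x ≡ 1 (mod 5): 21·t ≡ 1 − 15 = -14 (mod 5).
    Reduce coefficients mod 5: 1·t ≡ 1 (mod 5).
    So t ≡ 1 (mod 5).
    Then x = 15 + 21·1 = 36, valid modulo lcm(21, 5) = 105: x ≡ 36 (mod 105).
Verify: 36 mod 7 = 1 ✓, 36 mod 3 = 0 ✓, 36 mod 5 = 1 ✓.

x ≡ 36 (mod 105).


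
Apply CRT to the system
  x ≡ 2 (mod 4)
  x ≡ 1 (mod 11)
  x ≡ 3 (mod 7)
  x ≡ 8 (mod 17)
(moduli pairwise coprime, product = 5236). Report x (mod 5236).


Product of moduli M = 4 · 11 · 7 · 17 = 5236.
Merge one congruence at a time:
  Start: x ≡ 2 (mod 4).
  Combine with x ≡ 1 (mod 11); new modulus lcm = 44.
    Write x = 2 + 4·t and substitute into x ≡ 1 (mod 11): 4·t ≡ 1 − 2 = -1 (mod 11).
    Reduce coefficients mod 11: 4·t ≡ 10 (mod 11).
    The inverse of 4 mod 11 is 3 (since 4·3 = 12 = 1·11 + 1), so t ≡ 3·10 = 30 ≡ 8 (mod 11).
    Then x = 2 + 4·8 = 34, valid modulo lcm(4, 11) = 44: x ≡ 34 (mod 44).
  Combine with x ≡ 3 (mod 7); new modulus lcm = 308.
    Write x = 34 + 44·t and substitute into x ≡ 3 (mod 7): 44·t ≡ 3 − 34 = -31 (mod 7).
    Reduce coefficients mod 7: 2·t ≡ 4 (mod 7).
    The inverse of 2 mod 7 is 4 (since 2·4 = 8 = 1·7 + 1), so t ≡ 4·4 = 16 ≡ 2 (mod 7).
    Then x = 34 + 44·2 = 122, valid modulo lcm(44, 7) = 308: x ≡ 122 (mod 308).
  Combine with x ≡ 8 (mod 17); new modulus lcm = 5236.
    Write x = 122 + 308·t and substitute into x ≡ 8 (mod 17): 308·t ≡ 8 − 122 = -114 (mod 17).
    Reduce coefficients mod 17: 2·t ≡ 5 (mod 17).
    The inverse of 2 mod 17 is 9 (since 2·9 = 18 = 1·17 + 1), so t ≡ 9·5 = 45 ≡ 11 (mod 17).
    Then x = 122 + 308·11 = 3510, valid modulo lcm(308, 17) = 5236: x ≡ 3510 (mod 5236).
Verify against each original: 3510 mod 4 = 2, 3510 mod 11 = 1, 3510 mod 7 = 3, 3510 mod 17 = 8.

x ≡ 3510 (mod 5236).


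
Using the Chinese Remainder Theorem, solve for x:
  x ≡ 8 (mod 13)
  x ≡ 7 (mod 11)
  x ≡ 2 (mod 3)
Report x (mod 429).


Moduli 13, 11, 3 are pairwise coprime; by CRT there is a unique solution modulo M = 13 · 11 · 3 = 429.
Solve pairwise, accumulating the modulus:
  Start with x ≡ 8 (mod 13).
  Combine with x ≡ 7 (mod 11): since gcd(13, 11) = 1, we get a unique residue mod 143.
    Write x = 8 + 13·t and substitute into x ≡ 7 (mod 11): 13·t ≡ 7 − 8 = -1 (mod 11).
    Reduce coefficients mod 11: 2·t ≡ 10 (mod 11).
    The inverse of 2 mod 11 is 6 (since 2·6 = 12 = 1·11 + 1), so t ≡ 6·10 = 60 ≡ 5 (mod 11).
    Then x = 8 + 13·5 = 73, valid modulo lcm(13, 11) = 143: x ≡ 73 (mod 143).
  Combine with x ≡ 2 (mod 3): since gcd(143, 3) = 1, we get a unique residue mod 429.
    Write x = 73 + 143·t and substitute into x ≡ 2 (mod 3): 143·t ≡ 2 − 73 = -71 (mod 3).
    Reduce coefficients mod 3: 2·t ≡ 1 (mod 3).
    The inverse of 2 mod 3 is 2 (since 2·2 = 4 = 1·3 + 1), so t ≡ 2·1 = 2 ≡ 2 (mod 3).
    Then x = 73 + 143·2 = 359, valid modulo lcm(143, 3) = 429: x ≡ 359 (mod 429).
Verify: 359 mod 13 = 8 ✓, 359 mod 11 = 7 ✓, 359 mod 3 = 2 ✓.

x ≡ 359 (mod 429).


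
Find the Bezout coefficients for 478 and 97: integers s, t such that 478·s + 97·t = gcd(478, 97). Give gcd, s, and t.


Euclidean algorithm on (478, 97) — divide until remainder is 0:
  478 = 4 · 97 + 90
  97 = 1 · 90 + 7
  90 = 12 · 7 + 6
  7 = 1 · 6 + 1
  6 = 6 · 1 + 0
gcd(478, 97) = 1.
Track Bezout coefficients alongside the remainders: start with r₀ = 478 = a·1 + b·0 (s = 1, t = 0) and r₁ = 97 = a·0 + b·1 (s = 0, t = 1); each new remainder r_{k+1} = r_{k-1} − q_k·r_k inherits s_{k+1} = s_{k-1} − q_k·s_k, t_{k+1} = t_{k-1} − q_k·t_k, so r_k = a·s_k + b·t_k at every step:
  q = 4: r = 90, s = 1 − 4·0 = 1, t = 0 − 4·1 = -4  (check: 478·1 + 97·(-4) = 90)
  q = 1: r = 7, s = 0 − 1·1 = -1, t = 1 − 1·(-4) = 5  (check: 478·(-1) + 97·5 = 7)
  q = 12: r = 6, s = 1 − 12·(-1) = 13, t = -4 − 12·5 = -64  (check: 478·13 + 97·(-64) = 6)
  q = 1: r = 1, s = -1 − 1·13 = -14, t = 5 − 1·(-64) = 69  (check: 478·(-14) + 97·69 = 1)
The row with r = 1 (the gcd) gives the Bezout coefficients s = -14, t = 69.
Result: 478 · (-14) + 97 · (69) = 1.

gcd(478, 97) = 1; s = -14, t = 69 (check: 478·(-14) + 97·69 = 1).


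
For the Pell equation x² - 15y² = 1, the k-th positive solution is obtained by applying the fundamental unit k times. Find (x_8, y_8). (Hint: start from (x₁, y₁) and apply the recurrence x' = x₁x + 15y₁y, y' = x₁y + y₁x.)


Step 1: Find the fundamental solution (x₁, y₁) of x² - 15y² = 1.
  Expand √15 as a continued fraction. a₀ = ⌊√15⌋ = 3; iterate m_{k+1} = d_k·a_k − m_k, d_{k+1} = (15 − m_{k+1}²)/d_k, a_{k+1} = ⌊(a₀ + m_{k+1})/d_{k+1}⌋ (starting m₀ = 0, d₀ = 1), with convergents p_k = a_k·p_{k-1} + p_{k-2}, q_k = a_k·q_{k-1} + q_{k-2} (p₋₁ = 1, q₋₁ = 0):
  k = 0: a₀ = 3; p₀/q₀ = 3/1; p₀² − 15·q₀² = 9 − 15 = -6.
  k = 1: m = 3, d = 6, a = ⌊(3 + 3)/6⌋ = 1; p/q = (1·3 + 1)/(1·1 + 0) = 4/1; p² − 15·q² = 16 − 15 = 1.
  The first convergent with p² − 15·q² = 1 gives the fundamental solution (x₁, y₁) = (4, 1).
Step 2: Apply the recurrence (x_{n+1}, y_{n+1}) = (x₁x_n + 15y₁y_n, x₁y_n + y₁x_n) repeatedly.
  From (x_1, y_1) = (4, 1): x_2 = 4·4 + 15·1·1 = 31; y_2 = 4·1 + 1·4 = 8.
  From (x_2, y_2) = (31, 8): x_3 = 4·31 + 15·1·8 = 244; y_3 = 4·8 + 1·31 = 63.
  From (x_3, y_3) = (244, 63): x_4 = 4·244 + 15·1·63 = 1921; y_4 = 4·63 + 1·244 = 496.
  From (x_4, y_4) = (1921, 496): x_5 = 4·1921 + 15·1·496 = 15124; y_5 = 4·496 + 1·1921 = 3905.
  From (x_5, y_5) = (15124, 3905): x_6 = 4·15124 + 15·1·3905 = 119071; y_6 = 4·3905 + 1·15124 = 30744.
  From (x_6, y_6) = (119071, 30744): x_7 = 4·119071 + 15·1·30744 = 937444; y_7 = 4·30744 + 1·119071 = 242047.
  From (x_7, y_7) = (937444, 242047): x_8 = 4·937444 + 15·1·242047 = 7380481; y_8 = 4·242047 + 1·937444 = 1905632.
Step 3: Verify x_8² - 15·y_8² = 54471499791361 - 54471499791360 = 1 (should be 1). ✓

(x_1, y_1) = (4, 1); (x_8, y_8) = (7380481, 1905632).


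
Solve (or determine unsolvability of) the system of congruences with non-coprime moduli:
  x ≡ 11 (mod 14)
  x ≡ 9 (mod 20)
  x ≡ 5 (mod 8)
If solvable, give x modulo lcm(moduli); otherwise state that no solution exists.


Moduli 14, 20, 8 are not pairwise coprime, so CRT works modulo lcm(m_i) when all pairwise compatibility conditions hold.
Pairwise compatibility: gcd(m_i, m_j) must divide a_i - a_j for every pair.
Merge one congruence at a time:
  Start: x ≡ 11 (mod 14).
  Combine with x ≡ 9 (mod 20): gcd(14, 20) = 2; 9 - 11 = -2, which IS divisible by 2, so compatible.
    Write x = 11 + 14·t and substitute into x ≡ 9 (mod 20): 14·t ≡ 9 − 11 = -2 (mod 20).
    Divide the congruence (and modulus) by g = 2: 7·t ≡ -1 (mod 10).
    Reduce coefficients mod 10: 7·t ≡ 9 (mod 10).
    The inverse of 7 mod 10 is 3 (since 7·3 = 21 = 2·10 + 1), so t ≡ 3·9 = 27 ≡ 7 (mod 10).
    Then x = 11 + 14·7 = 109, valid modulo lcm(14, 20) = 140: x ≡ 109 (mod 140).
  Combine with x ≡ 5 (mod 8): gcd(140, 8) = 4; 5 - 109 = -104, which IS divisible by 4, so compatible.
    Write x = 109 + 140·t and substitute into x ≡ 5 (mod 8): 140·t ≡ 5 − 109 = -104 (mod 8).
    Divide the congruence (and modulus) by g = 4: 35·t ≡ -26 (mod 2).
    Reduce coefficients mod 2: 1·t ≡ 0 (mod 2).
    So t ≡ 0 (mod 2).
    Then x = 109 + 140·0 = 109, valid modulo lcm(140, 8) = 280: x ≡ 109 (mod 280).
Verify: 109 mod 14 = 11, 109 mod 20 = 9, 109 mod 8 = 5.

x ≡ 109 (mod 280).


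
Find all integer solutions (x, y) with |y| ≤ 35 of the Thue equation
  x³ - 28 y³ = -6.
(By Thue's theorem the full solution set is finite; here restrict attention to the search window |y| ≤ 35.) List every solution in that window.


The equation is x³ - 28y³ = -6. For fixed y, x³ = 28·y³ − 6, so a solution requires the RHS to be a perfect cube.
Strategy: iterate y from -35 to 35, compute RHS = 28·y³ − 6, and check whether it is a (positive or negative) perfect cube.
Check small values of y:
  y = 0: RHS = -6 is not a perfect cube.
  y = 1: RHS = 22 is not a perfect cube.
  y = -1: RHS = -34 is not a perfect cube.
  y = 2: RHS = 218 is not a perfect cube.
  y = -2: RHS = -230 is not a perfect cube.
  y = 3: RHS = 750 is not a perfect cube.
  y = -3: RHS = -762 is not a perfect cube.
Continuing the search up to |y| = 35 finds no solutions either.
No (x, y) in the scanned range satisfies the equation.

No integer solutions with |y| ≤ 35.


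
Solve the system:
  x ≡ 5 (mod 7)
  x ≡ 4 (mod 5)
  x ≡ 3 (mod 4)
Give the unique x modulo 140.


Moduli 7, 5, 4 are pairwise coprime; by CRT there is a unique solution modulo M = 7 · 5 · 4 = 140.
Solve pairwise, accumulating the modulus:
  Start with x ≡ 5 (mod 7).
  Combine with x ≡ 4 (mod 5): since gcd(7, 5) = 1, we get a unique residue mod 35.
    Write x = 5 + 7·t and substitute into x ≡ 4 (mod 5): 7·t ≡ 4 − 5 = -1 (mod 5).
    Reduce coefficients mod 5: 2·t ≡ 4 (mod 5).
    The inverse of 2 mod 5 is 3 (since 2·3 = 6 = 1·5 + 1), so t ≡ 3·4 = 12 ≡ 2 (mod 5).
    Then x = 5 + 7·2 = 19, valid modulo lcm(7, 5) = 35: x ≡ 19 (mod 35).
  Combine with x ≡ 3 (mod 4): since gcd(35, 4) = 1, we get a unique residue mod 140.
    Write x = 19 + 35·t and substitute into x ≡ 3 (mod 4): 35·t ≡ 3 − 19 = -16 (mod 4).
    Reduce coefficients mod 4: 3·t ≡ 0 (mod 4).
    The inverse of 3 mod 4 is 3 (since 3·3 = 9 = 2·4 + 1), so t ≡ 3·0 = 0 ≡ 0 (mod 4).
    Then x = 19 + 35·0 = 19, valid modulo lcm(35, 4) = 140: x ≡ 19 (mod 140).
Verify: 19 mod 7 = 5 ✓, 19 mod 5 = 4 ✓, 19 mod 4 = 3 ✓.

x ≡ 19 (mod 140).


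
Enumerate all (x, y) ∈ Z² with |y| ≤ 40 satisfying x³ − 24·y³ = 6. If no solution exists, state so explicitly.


The equation is x³ - 24y³ = 6. For fixed y, x³ = 24·y³ + 6, so a solution requires the RHS to be a perfect cube.
Strategy: iterate y from -40 to 40, compute RHS = 24·y³ + 6, and check whether it is a (positive or negative) perfect cube.
Check small values of y:
  y = 0: RHS = 6 is not a perfect cube.
  y = 1: RHS = 30 is not a perfect cube.
  y = -1: RHS = -18 is not a perfect cube.
  y = 2: RHS = 198 is not a perfect cube.
  y = -2: RHS = -186 is not a perfect cube.
  y = 3: RHS = 654 is not a perfect cube.
  y = -3: RHS = -642 is not a perfect cube.
Continuing the search up to |y| = 40 finds no solutions either.
No (x, y) in the scanned range satisfies the equation.

No integer solutions with |y| ≤ 40.


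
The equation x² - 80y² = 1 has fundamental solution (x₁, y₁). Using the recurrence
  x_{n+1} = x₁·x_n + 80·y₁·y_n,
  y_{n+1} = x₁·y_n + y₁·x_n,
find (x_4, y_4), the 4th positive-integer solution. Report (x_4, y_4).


Step 1: Find the fundamental solution (x₁, y₁) of x² - 80y² = 1.
  Expand √80 as a continued fraction. a₀ = ⌊√80⌋ = 8; iterate m_{k+1} = d_k·a_k − m_k, d_{k+1} = (80 − m_{k+1}²)/d_k, a_{k+1} = ⌊(a₀ + m_{k+1})/d_{k+1}⌋ (starting m₀ = 0, d₀ = 1), with convergents p_k = a_k·p_{k-1} + p_{k-2}, q_k = a_k·q_{k-1} + q_{k-2} (p₋₁ = 1, q₋₁ = 0):
  k = 0: a₀ = 8; p₀/q₀ = 8/1; p₀² − 80·q₀² = 64 − 80 = -16.
  k = 1: m = 8, d = 16, a = ⌊(8 + 8)/16⌋ = 1; p/q = (1·8 + 1)/(1·1 + 0) = 9/1; p² − 80·q² = 81 − 80 = 1.
  The first convergent with p² − 80·q² = 1 gives the fundamental solution (x₁, y₁) = (9, 1).
Step 2: Apply the recurrence (x_{n+1}, y_{n+1}) = (x₁x_n + 80y₁y_n, x₁y_n + y₁x_n) repeatedly.
  From (x_1, y_1) = (9, 1): x_2 = 9·9 + 80·1·1 = 161; y_2 = 9·1 + 1·9 = 18.
  From (x_2, y_2) = (161, 18): x_3 = 9·161 + 80·1·18 = 2889; y_3 = 9·18 + 1·161 = 323.
  From (x_3, y_3) = (2889, 323): x_4 = 9·2889 + 80·1·323 = 51841; y_4 = 9·323 + 1·2889 = 5796.
Step 3: Verify x_4² - 80·y_4² = 2687489281 - 2687489280 = 1 (should be 1). ✓

(x_1, y_1) = (9, 1); (x_4, y_4) = (51841, 5796).


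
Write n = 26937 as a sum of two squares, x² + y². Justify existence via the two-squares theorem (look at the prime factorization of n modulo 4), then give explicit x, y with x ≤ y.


Step 1: Factor n = 26937 = 3^2 · 41 · 73.
Step 2: Check the mod-4 condition on each prime factor: 3 ≡ 3 (mod 4), exponent 2 (must be even); 41 ≡ 1 (mod 4), exponent 1; 73 ≡ 1 (mod 4), exponent 1.
All primes ≡ 3 (mod 4) appear to even exponent (or don't appear), so by the two-squares theorem n IS expressible as a sum of two squares.
Step 3: Build a representation. Group n = k² · m with k = 3 and m = 41 · 73 = 2993 (a product of primes ≡ 1 (mod 4)); a representation of m scales to one of n via (k·x)² + (k·y)² = k²(x² + y²). Each prime p ≡ 1 (mod 4) is itself a sum of two squares; find a² by testing p − a² for a perfect square:
  41: 41 − 1² = 40, 41 − 2² = 37, 41 − 3² = 32, 41 − 4² = 25 = 5² ⇒ 41 = 4² + 5².
  73: 73 − 1² = 72, 73 − 2² = 69, 73 − 3² = 64 = 8² ⇒ 73 = 3² + 8².
  Combine using the Brahmagupta–Fibonacci identity (a² + b²)(c² + d²) = (ac − bd)² + (ad + bc)² = (ac + bd)² + (ad − bc)²:
  41 · 73 = 2993: from (4² + 5²)(3² + 8²), take (4·3 − 5·8, 4·8 + 5·3) = (12 − 40, 32 + 15) = (-28, 47); dropping signs (only squares matter) gives (28, 47); check 28² + 47² = 784 + 2209 = 2993 ✓.
  Scale by k = 3: (3·28, 3·47) = (84, 141).
Step 4: Order so x ≤ y and verify: 84² + 141² = 7056 + 19881 = 26937 = n. ✓

n = 26937 = 84² + 141² (one valid representation with x ≤ y).


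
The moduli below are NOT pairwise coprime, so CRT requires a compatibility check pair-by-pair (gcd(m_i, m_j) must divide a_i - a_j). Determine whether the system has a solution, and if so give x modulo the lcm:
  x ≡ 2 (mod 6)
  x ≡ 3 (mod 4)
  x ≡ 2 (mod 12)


Moduli 6, 4, 12 are not pairwise coprime, so CRT works modulo lcm(m_i) when all pairwise compatibility conditions hold.
Pairwise compatibility: gcd(m_i, m_j) must divide a_i - a_j for every pair.
Merge one congruence at a time:
  Start: x ≡ 2 (mod 6).
  Combine with x ≡ 3 (mod 4): gcd(6, 4) = 2, and 3 - 2 = 1 is NOT divisible by 2.
    ⇒ system is inconsistent (no integer solution).

No solution (the system is inconsistent).


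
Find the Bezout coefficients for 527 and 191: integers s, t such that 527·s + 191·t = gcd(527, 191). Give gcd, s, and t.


Euclidean algorithm on (527, 191) — divide until remainder is 0:
  527 = 2 · 191 + 145
  191 = 1 · 145 + 46
  145 = 3 · 46 + 7
  46 = 6 · 7 + 4
  7 = 1 · 4 + 3
  4 = 1 · 3 + 1
  3 = 3 · 1 + 0
gcd(527, 191) = 1.
Track Bezout coefficients alongside the remainders: start with r₀ = 527 = a·1 + b·0 (s = 1, t = 0) and r₁ = 191 = a·0 + b·1 (s = 0, t = 1); each new remainder r_{k+1} = r_{k-1} − q_k·r_k inherits s_{k+1} = s_{k-1} − q_k·s_k, t_{k+1} = t_{k-1} − q_k·t_k, so r_k = a·s_k + b·t_k at every step:
  q = 2: r = 145, s = 1 − 2·0 = 1, t = 0 − 2·1 = -2  (check: 527·1 + 191·(-2) = 145)
  q = 1: r = 46, s = 0 − 1·1 = -1, t = 1 − 1·(-2) = 3  (check: 527·(-1) + 191·3 = 46)
  q = 3: r = 7, s = 1 − 3·(-1) = 4, t = -2 − 3·3 = -11  (check: 527·4 + 191·(-11) = 7)
  q = 6: r = 4, s = -1 − 6·4 = -25, t = 3 − 6·(-11) = 69  (check: 527·(-25) + 191·69 = 4)
  q = 1: r = 3, s = 4 − 1·(-25) = 29, t = -11 − 1·69 = -80  (check: 527·29 + 191·(-80) = 3)
  q = 1: r = 1, s = -25 − 1·29 = -54, t = 69 − 1·(-80) = 149  (check: 527·(-54) + 191·149 = 1)
The row with r = 1 (the gcd) gives the Bezout coefficients s = -54, t = 149.
Result: 527 · (-54) + 191 · (149) = 1.

gcd(527, 191) = 1; s = -54, t = 149 (check: 527·(-54) + 191·149 = 1).


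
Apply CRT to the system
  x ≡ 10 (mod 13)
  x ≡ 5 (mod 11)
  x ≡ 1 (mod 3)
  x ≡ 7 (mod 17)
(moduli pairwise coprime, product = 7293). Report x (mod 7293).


Product of moduli M = 13 · 11 · 3 · 17 = 7293.
Merge one congruence at a time:
  Start: x ≡ 10 (mod 13).
  Combine with x ≡ 5 (mod 11); new modulus lcm = 143.
    Write x = 10 + 13·t and substitute into x ≡ 5 (mod 11): 13·t ≡ 5 − 10 = -5 (mod 11).
    Reduce coefficients mod 11: 2·t ≡ 6 (mod 11).
    The inverse of 2 mod 11 is 6 (since 2·6 = 12 = 1·11 + 1), so t ≡ 6·6 = 36 ≡ 3 (mod 11).
    Then x = 10 + 13·3 = 49, valid modulo lcm(13, 11) = 143: x ≡ 49 (mod 143).
  Combine with x ≡ 1 (mod 3); new modulus lcm = 429.
    Write x = 49 + 143·t and substitute into x ≡ 1 (mod 3): 143·t ≡ 1 − 49 = -48 (mod 3).
    Reduce coefficients mod 3: 2·t ≡ 0 (mod 3).
    The inverse of 2 mod 3 is 2 (since 2·2 = 4 = 1·3 + 1), so t ≡ 2·0 = 0 ≡ 0 (mod 3).
    Then x = 49 + 143·0 = 49, valid modulo lcm(143, 3) = 429: x ≡ 49 (mod 429).
  Combine with x ≡ 7 (mod 17); new modulus lcm = 7293.
    Write x = 49 + 429·t and substitute into x ≡ 7 (mod 17): 429·t ≡ 7 − 49 = -42 (mod 17).
    Reduce coefficients mod 17: 4·t ≡ 9 (mod 17).
    The inverse of 4 mod 17 is 13 (since 4·13 = 52 = 3·17 + 1), so t ≡ 13·9 = 117 ≡ 15 (mod 17).
    Then x = 49 + 429·15 = 6484, valid modulo lcm(429, 17) = 7293: x ≡ 6484 (mod 7293).
Verify against each original: 6484 mod 13 = 10, 6484 mod 11 = 5, 6484 mod 3 = 1, 6484 mod 17 = 7.

x ≡ 6484 (mod 7293).


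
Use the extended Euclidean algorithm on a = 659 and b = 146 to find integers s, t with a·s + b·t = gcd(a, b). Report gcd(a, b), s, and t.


Euclidean algorithm on (659, 146) — divide until remainder is 0:
  659 = 4 · 146 + 75
  146 = 1 · 75 + 71
  75 = 1 · 71 + 4
  71 = 17 · 4 + 3
  4 = 1 · 3 + 1
  3 = 3 · 1 + 0
gcd(659, 146) = 1.
Track Bezout coefficients alongside the remainders: start with r₀ = 659 = a·1 + b·0 (s = 1, t = 0) and r₁ = 146 = a·0 + b·1 (s = 0, t = 1); each new remainder r_{k+1} = r_{k-1} − q_k·r_k inherits s_{k+1} = s_{k-1} − q_k·s_k, t_{k+1} = t_{k-1} − q_k·t_k, so r_k = a·s_k + b·t_k at every step:
  q = 4: r = 75, s = 1 − 4·0 = 1, t = 0 − 4·1 = -4  (check: 659·1 + 146·(-4) = 75)
  q = 1: r = 71, s = 0 − 1·1 = -1, t = 1 − 1·(-4) = 5  (check: 659·(-1) + 146·5 = 71)
  q = 1: r = 4, s = 1 − 1·(-1) = 2, t = -4 − 1·5 = -9  (check: 659·2 + 146·(-9) = 4)
  q = 17: r = 3, s = -1 − 17·2 = -35, t = 5 − 17·(-9) = 158  (check: 659·(-35) + 146·158 = 3)
  q = 1: r = 1, s = 2 − 1·(-35) = 37, t = -9 − 1·158 = -167  (check: 659·37 + 146·(-167) = 1)
The row with r = 1 (the gcd) gives the Bezout coefficients s = 37, t = -167.
Result: 659 · (37) + 146 · (-167) = 1.

gcd(659, 146) = 1; s = 37, t = -167 (check: 659·37 + 146·(-167) = 1).


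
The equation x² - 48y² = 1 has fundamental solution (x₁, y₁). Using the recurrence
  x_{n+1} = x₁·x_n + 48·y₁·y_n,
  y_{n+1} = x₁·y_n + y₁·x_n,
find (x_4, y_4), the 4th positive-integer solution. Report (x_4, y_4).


Step 1: Find the fundamental solution (x₁, y₁) of x² - 48y² = 1.
  Expand √48 as a continued fraction. a₀ = ⌊√48⌋ = 6; iterate m_{k+1} = d_k·a_k − m_k, d_{k+1} = (48 − m_{k+1}²)/d_k, a_{k+1} = ⌊(a₀ + m_{k+1})/d_{k+1}⌋ (starting m₀ = 0, d₀ = 1), with convergents p_k = a_k·p_{k-1} + p_{k-2}, q_k = a_k·q_{k-1} + q_{k-2} (p₋₁ = 1, q₋₁ = 0):
  k = 0: a₀ = 6; p₀/q₀ = 6/1; p₀² − 48·q₀² = 36 − 48 = -12.
  k = 1: m = 6, d = 12, a = ⌊(6 + 6)/12⌋ = 1; p/q = (1·6 + 1)/(1·1 + 0) = 7/1; p² − 48·q² = 49 − 48 = 1.
  The first convergent with p² − 48·q² = 1 gives the fundamental solution (x₁, y₁) = (7, 1).
Step 2: Apply the recurrence (x_{n+1}, y_{n+1}) = (x₁x_n + 48y₁y_n, x₁y_n + y₁x_n) repeatedly.
  From (x_1, y_1) = (7, 1): x_2 = 7·7 + 48·1·1 = 97; y_2 = 7·1 + 1·7 = 14.
  From (x_2, y_2) = (97, 14): x_3 = 7·97 + 48·1·14 = 1351; y_3 = 7·14 + 1·97 = 195.
  From (x_3, y_3) = (1351, 195): x_4 = 7·1351 + 48·1·195 = 18817; y_4 = 7·195 + 1·1351 = 2716.
Step 3: Verify x_4² - 48·y_4² = 354079489 - 354079488 = 1 (should be 1). ✓

(x_1, y_1) = (7, 1); (x_4, y_4) = (18817, 2716).


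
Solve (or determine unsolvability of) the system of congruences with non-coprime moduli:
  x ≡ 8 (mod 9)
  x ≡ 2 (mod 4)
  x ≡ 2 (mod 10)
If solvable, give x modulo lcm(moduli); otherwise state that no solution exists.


Moduli 9, 4, 10 are not pairwise coprime, so CRT works modulo lcm(m_i) when all pairwise compatibility conditions hold.
Pairwise compatibility: gcd(m_i, m_j) must divide a_i - a_j for every pair.
Merge one congruence at a time:
  Start: x ≡ 8 (mod 9).
  Combine with x ≡ 2 (mod 4): gcd(9, 4) = 1; 2 - 8 = -6, which IS divisible by 1, so compatible.
    Write x = 8 + 9·t and substitute into x ≡ 2 (mod 4): 9·t ≡ 2 − 8 = -6 (mod 4).
    Reduce coefficients mod 4: 1·t ≡ 2 (mod 4).
    So t ≡ 2 (mod 4).
    Then x = 8 + 9·2 = 26, valid modulo lcm(9, 4) = 36: x ≡ 26 (mod 36).
  Combine with x ≡ 2 (mod 10): gcd(36, 10) = 2; 2 - 26 = -24, which IS divisible by 2, so compatible.
    Write x = 26 + 36·t and substitute into x ≡ 2 (mod 10): 36·t ≡ 2 − 26 = -24 (mod 10).
    Divide the congruence (and modulus) by g = 2: 18·t ≡ -12 (mod 5).
    Reduce coefficients mod 5: 3·t ≡ 3 (mod 5).
    The inverse of 3 mod 5 is 2 (since 3·2 = 6 = 1·5 + 1), so t ≡ 2·3 = 6 ≡ 1 (mod 5).
    Then x = 26 + 36·1 = 62, valid modulo lcm(36, 10) = 180: x ≡ 62 (mod 180).
Verify: 62 mod 9 = 8, 62 mod 4 = 2, 62 mod 10 = 2.

x ≡ 62 (mod 180).


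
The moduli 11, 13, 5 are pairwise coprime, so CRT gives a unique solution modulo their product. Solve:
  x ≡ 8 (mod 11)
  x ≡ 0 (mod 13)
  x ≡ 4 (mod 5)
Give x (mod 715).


Moduli 11, 13, 5 are pairwise coprime; by CRT there is a unique solution modulo M = 11 · 13 · 5 = 715.
Solve pairwise, accumulating the modulus:
  Start with x ≡ 8 (mod 11).
  Combine with x ≡ 0 (mod 13): since gcd(11, 13) = 1, we get a unique residue mod 143.
    Write x = 8 + 11·t and substitute into x ≡ 0 (mod 13): 11·t ≡ 0 − 8 = -8 (mod 13).
    Reduce coefficients mod 13: 11·t ≡ 5 (mod 13).
    The inverse of 11 mod 13 is 6 (since 11·6 = 66 = 5·13 + 1), so t ≡ 6·5 = 30 ≡ 4 (mod 13).
    Then x = 8 + 11·4 = 52, valid modulo lcm(11, 13) = 143: x ≡ 52 (mod 143).
  Combine with x ≡ 4 (mod 5): since gcd(143, 5) = 1, we get a unique residue mod 715.
    Write x = 52 + 143·t and substitute into x ≡ 4 (mod 5): 143·t ≡ 4 − 52 = -48 (mod 5).
    Reduce coefficients mod 5: 3·t ≡ 2 (mod 5).
    The inverse of 3 mod 5 is 2 (since 3·2 = 6 = 1·5 + 1), so t ≡ 2·2 = 4 ≡ 4 (mod 5).
    Then x = 52 + 143·4 = 624, valid modulo lcm(143, 5) = 715: x ≡ 624 (mod 715).
Verify: 624 mod 11 = 8 ✓, 624 mod 13 = 0 ✓, 624 mod 5 = 4 ✓.

x ≡ 624 (mod 715).


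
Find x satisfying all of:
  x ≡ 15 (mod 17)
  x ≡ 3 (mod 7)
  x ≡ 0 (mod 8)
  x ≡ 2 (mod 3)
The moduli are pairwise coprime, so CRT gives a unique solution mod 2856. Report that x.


Product of moduli M = 17 · 7 · 8 · 3 = 2856.
Merge one congruence at a time:
  Start: x ≡ 15 (mod 17).
  Combine with x ≡ 3 (mod 7); new modulus lcm = 119.
    Write x = 15 + 17·t and substitute into x ≡ 3 (mod 7): 17·t ≡ 3 − 15 = -12 (mod 7).
    Reduce coefficients mod 7: 3·t ≡ 2 (mod 7).
    The inverse of 3 mod 7 is 5 (since 3·5 = 15 = 2·7 + 1), so t ≡ 5·2 = 10 ≡ 3 (mod 7).
    Then x = 15 + 17·3 = 66, valid modulo lcm(17, 7) = 119: x ≡ 66 (mod 119).
  Combine with x ≡ 0 (mod 8); new modulus lcm = 952.
    Write x = 66 + 119·t and substitute into x ≡ 0 (mod 8): 119·t ≡ 0 − 66 = -66 (mod 8).
    Reduce coefficients mod 8: 7·t ≡ 6 (mod 8).
    The inverse of 7 mod 8 is 7 (since 7·7 = 49 = 6·8 + 1), so t ≡ 7·6 = 42 ≡ 2 (mod 8).
    Then x = 66 + 119·2 = 304, valid modulo lcm(119, 8) = 952: x ≡ 304 (mod 952).
  Combine with x ≡ 2 (mod 3); new modulus lcm = 2856.
    Write x = 304 + 952·t and substitute into x ≡ 2 (mod 3): 952·t ≡ 2 − 304 = -302 (mod 3).
    Reduce coefficients mod 3: 1·t ≡ 1 (mod 3).
    So t ≡ 1 (mod 3).
    Then x = 304 + 952·1 = 1256, valid modulo lcm(952, 3) = 2856: x ≡ 1256 (mod 2856).
Verify against each original: 1256 mod 17 = 15, 1256 mod 7 = 3, 1256 mod 8 = 0, 1256 mod 3 = 2.

x ≡ 1256 (mod 2856).
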